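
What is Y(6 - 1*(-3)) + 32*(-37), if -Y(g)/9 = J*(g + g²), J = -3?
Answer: 1246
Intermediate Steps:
Y(g) = 27*g + 27*g² (Y(g) = -(-27)*(g + g²) = -9*(-3*g - 3*g²) = 27*g + 27*g²)
Y(6 - 1*(-3)) + 32*(-37) = 27*(6 - 1*(-3))*(1 + (6 - 1*(-3))) + 32*(-37) = 27*(6 + 3)*(1 + (6 + 3)) - 1184 = 27*9*(1 + 9) - 1184 = 27*9*10 - 1184 = 2430 - 1184 = 1246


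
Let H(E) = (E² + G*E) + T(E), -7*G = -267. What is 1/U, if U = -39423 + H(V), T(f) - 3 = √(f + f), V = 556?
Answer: 1781906/518398196101 - 49*√278/2073592784404 ≈ 3.4369e-6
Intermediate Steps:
T(f) = 3 + √2*√f (T(f) = 3 + √(f + f) = 3 + √(2*f) = 3 + √2*√f)
G = 267/7 (G = -⅐*(-267) = 267/7 ≈ 38.143)
H(E) = 3 + E² + 267*E/7 + √2*√E (H(E) = (E² + 267*E/7) + (3 + √2*√E) = 3 + E² + 267*E/7 + √2*√E)
U = 2036464/7 + 2*√278 (U = -39423 + (3 + 556² + (267/7)*556 + √2*√556) = -39423 + (3 + 309136 + 148452/7 + √2*(2*√139)) = -39423 + (3 + 309136 + 148452/7 + 2*√278) = -39423 + (2312425/7 + 2*√278) = 2036464/7 + 2*√278 ≈ 2.9096e+5)
1/U = 1/(2036464/7 + 2*√278)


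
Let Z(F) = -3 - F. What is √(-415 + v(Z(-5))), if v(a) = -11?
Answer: I*√426 ≈ 20.64*I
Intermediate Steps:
√(-415 + v(Z(-5))) = √(-415 - 11) = √(-426) = I*√426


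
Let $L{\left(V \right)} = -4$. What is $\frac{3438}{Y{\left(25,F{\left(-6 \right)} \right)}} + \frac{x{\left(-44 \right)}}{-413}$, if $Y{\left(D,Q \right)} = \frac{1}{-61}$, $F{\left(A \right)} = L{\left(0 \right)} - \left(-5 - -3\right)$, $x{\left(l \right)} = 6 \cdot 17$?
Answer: $- \frac{86613636}{413} \approx -2.0972 \cdot 10^{5}$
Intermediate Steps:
$x{\left(l \right)} = 102$
$F{\left(A \right)} = -2$ ($F{\left(A \right)} = -4 - \left(-5 - -3\right) = -4 - \left(-5 + 3\right) = -4 - -2 = -4 + 2 = -2$)
$Y{\left(D,Q \right)} = - \frac{1}{61}$
$\frac{3438}{Y{\left(25,F{\left(-6 \right)} \right)}} + \frac{x{\left(-44 \right)}}{-413} = \frac{3438}{- \frac{1}{61}} + \frac{102}{-413} = 3438 \left(-61\right) + 102 \left(- \frac{1}{413}\right) = -209718 - \frac{102}{413} = - \frac{86613636}{413}$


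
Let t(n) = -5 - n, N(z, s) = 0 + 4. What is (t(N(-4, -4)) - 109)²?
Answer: 13924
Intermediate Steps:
N(z, s) = 4
(t(N(-4, -4)) - 109)² = ((-5 - 1*4) - 109)² = ((-5 - 4) - 109)² = (-9 - 109)² = (-118)² = 13924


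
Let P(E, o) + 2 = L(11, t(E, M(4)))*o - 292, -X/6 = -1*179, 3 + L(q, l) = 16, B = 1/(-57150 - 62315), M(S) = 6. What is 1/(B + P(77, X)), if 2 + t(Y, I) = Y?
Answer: 119465/1632847619 ≈ 7.3164e-5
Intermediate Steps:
t(Y, I) = -2 + Y
B = -1/119465 (B = 1/(-119465) = -1/119465 ≈ -8.3707e-6)
L(q, l) = 13 (L(q, l) = -3 + 16 = 13)
X = 1074 (X = -(-6)*179 = -6*(-179) = 1074)
P(E, o) = -294 + 13*o (P(E, o) = -2 + (13*o - 292) = -2 + (-292 + 13*o) = -294 + 13*o)
1/(B + P(77, X)) = 1/(-1/119465 + (-294 + 13*1074)) = 1/(-1/119465 + (-294 + 13962)) = 1/(-1/119465 + 13668) = 1/(1632847619/119465) = 119465/1632847619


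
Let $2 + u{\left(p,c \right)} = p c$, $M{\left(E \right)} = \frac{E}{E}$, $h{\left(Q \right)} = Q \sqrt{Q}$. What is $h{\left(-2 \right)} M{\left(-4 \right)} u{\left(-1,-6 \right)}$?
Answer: $- 8 i \sqrt{2} \approx - 11.314 i$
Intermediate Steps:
$h{\left(Q \right)} = Q^{\frac{3}{2}}$
$M{\left(E \right)} = 1$
$u{\left(p,c \right)} = -2 + c p$ ($u{\left(p,c \right)} = -2 + p c = -2 + c p$)
$h{\left(-2 \right)} M{\left(-4 \right)} u{\left(-1,-6 \right)} = \left(-2\right)^{\frac{3}{2}} \cdot 1 \left(-2 - -6\right) = - 2 i \sqrt{2} \cdot 1 \left(-2 + 6\right) = - 2 i \sqrt{2} \cdot 4 = - 8 i \sqrt{2}$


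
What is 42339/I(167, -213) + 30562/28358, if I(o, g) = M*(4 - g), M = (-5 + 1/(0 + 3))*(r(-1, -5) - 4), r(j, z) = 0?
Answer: 1986668755/172303208 ≈ 11.530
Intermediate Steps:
M = 56/3 (M = (-5 + 1/(0 + 3))*(0 - 4) = (-5 + 1/3)*(-4) = -14/3*(-4) = 56/3 ≈ 18.667)
I(o, g) = 224/3 - 56*g/3 (I(o, g) = 56*(4 - g)/3 = 224/3 - 56*g/3)
42339/I(167, -213) + 30562/28358 = 42339/(224/3 - 56/3*(-213)) + 30562/28358 = 42339/(224/3 + 3976) + 30562*(1/28358) = 42339/(12152/3) + 15281/14179 = 42339*(3/12152) + 15281/14179 = 127017/12152 + 15281/14179 = 1986668755/172303208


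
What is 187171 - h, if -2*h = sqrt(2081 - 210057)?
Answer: 187171 + I*sqrt(51994) ≈ 1.8717e+5 + 228.02*I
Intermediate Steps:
h = -I*sqrt(51994) (h = -sqrt(2081 - 210057)/2 = -I*sqrt(51994) ≈ -228.02*I)
187171 - h = 187171 - (-1)*I*sqrt(51994) = 187171 + I*sqrt(51994)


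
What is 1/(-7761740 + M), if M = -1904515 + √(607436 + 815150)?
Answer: -9666255/93436484302439 - √1422586/93436484302439 ≈ -1.0347e-7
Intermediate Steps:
M = -1904515 + √1422586 ≈ -1.9033e+6
1/(-7761740 + M) = 1/(-7761740 + (-1904515 + √1422586)) = 1/(-9666255 + √1422586)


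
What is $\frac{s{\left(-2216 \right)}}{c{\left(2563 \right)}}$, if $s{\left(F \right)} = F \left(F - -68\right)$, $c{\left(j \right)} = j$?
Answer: $\frac{4759968}{2563} \approx 1857.2$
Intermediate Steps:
$s{\left(F \right)} = F \left(68 + F\right)$ ($s{\left(F \right)} = F \left(F + 68\right) = F \left(68 + F\right)$)
$\frac{s{\left(-2216 \right)}}{c{\left(2563 \right)}} = \frac{\left(-2216\right) \left(68 - 2216\right)}{2563} = \left(-2216\right) \left(-2148\right) \frac{1}{2563} = 4759968 \cdot \frac{1}{2563} = \frac{4759968}{2563}$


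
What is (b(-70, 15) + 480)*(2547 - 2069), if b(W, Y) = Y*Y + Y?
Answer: 344160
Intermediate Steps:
b(W, Y) = Y + Y² (b(W, Y) = Y² + Y = Y + Y²)
(b(-70, 15) + 480)*(2547 - 2069) = (15*(1 + 15) + 480)*(2547 - 2069) = (15*16 + 480)*478 = (240 + 480)*478 = 720*478 = 344160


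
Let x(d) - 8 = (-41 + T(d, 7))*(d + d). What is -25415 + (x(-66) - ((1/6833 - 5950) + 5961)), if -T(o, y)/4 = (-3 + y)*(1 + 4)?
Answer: -64544519/6833 ≈ -9446.0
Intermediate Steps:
T(o, y) = 60 - 20*y (T(o, y) = -4*(-3 + y)*(1 + 4) = -4*(-3 + y)*5 = -4*(-15 + 5*y) = 60 - 20*y)
x(d) = 8 - 242*d (x(d) = 8 + (-41 + (60 - 20*7))*(d + d) = 8 + (-41 + (60 - 140))*(2*d) = 8 + (-41 - 80)*(2*d) = 8 - 242*d)
-25415 + (x(-66) - ((1/6833 - 5950) + 5961)) = -25415 + ((8 - 242*(-66)) - ((1/6833 - 5950) + 5961)) = -25415 + ((8 + 15972) - ((1/6833 - 5950) + 5961)) = -25415 + (15980 - (-40656349/6833 + 5961)) = -25415 + (15980 - 1*75164/6833) = -25415 + (15980 - 75164/6833) = -25415 + 109116176/6833 = -64544519/6833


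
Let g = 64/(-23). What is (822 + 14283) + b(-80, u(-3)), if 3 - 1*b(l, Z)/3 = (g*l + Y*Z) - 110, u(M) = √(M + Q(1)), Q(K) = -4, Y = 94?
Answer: 339852/23 - 282*I*√7 ≈ 14776.0 - 746.1*I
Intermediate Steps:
g = -64/23 (g = 64*(-1/23) = -64/23 ≈ -2.7826)
u(M) = √(-4 + M) (u(M) = √(M - 4) = √(-4 + M))
b(l, Z) = 339 - 282*Z + 192*l/23 (b(l, Z) = 9 - 3*((-64*l/23 + 94*Z) - 110) = 9 - 3*((94*Z - 64*l/23) - 110) = 9 - 3*(-110 + 94*Z - 64*l/23) = 9 + (330 - 282*Z + 192*l/23) = 339 - 282*Z + 192*l/23)
(822 + 14283) + b(-80, u(-3)) = (822 + 14283) + (339 - 282*√(-4 - 3) + (192/23)*(-80)) = 15105 + (339 - 282*I*√7 - 15360/23) = 15105 + (-7563/23 - 282*I*√7) = 339852/23 - 282*I*√7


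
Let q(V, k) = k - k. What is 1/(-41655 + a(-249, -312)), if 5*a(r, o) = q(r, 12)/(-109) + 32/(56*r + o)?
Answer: -4455/185573027 ≈ -2.4007e-5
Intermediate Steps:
q(V, k) = 0
a(r, o) = 32/(5*(o + 56*r)) (a(r, o) = (0/(-109) + 32/(56*r + o))/5 = (0*(-1/109) + 32/(o + 56*r))/5 = (0 + 32/(o + 56*r))/5 = (32/(o + 56*r))/5 = 32/(5*(o + 56*r)))
1/(-41655 + a(-249, -312)) = 1/(-41655 + 32/(5*(-312 + 56*(-249)))) = 1/(-41655 + 32/(5*(-312 - 13944))) = 1/(-41655 + (32/5)/(-14256)) = 1/(-41655 + (32/5)*(-1/14256)) = 1/(-41655 - 2/4455) = 1/(-185573027/4455) = -4455/185573027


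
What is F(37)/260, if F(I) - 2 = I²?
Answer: 1371/260 ≈ 5.2731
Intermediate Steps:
F(I) = 2 + I²
F(37)/260 = (2 + 37²)/260 = (2 + 1369)*(1/260) = 1371*(1/260) = 1371/260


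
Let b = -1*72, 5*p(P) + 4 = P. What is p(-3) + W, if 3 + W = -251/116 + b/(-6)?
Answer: 3153/580 ≈ 5.4362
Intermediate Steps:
p(P) = -⅘ + P/5
b = -72
W = 793/116 (W = -3 + (-251/116 - 72/(-6)) = -3 + (-251*1/116 - 72*(-⅙)) = -3 + (-251/116 + 12) = -3 + 1141/116 = 793/116 ≈ 6.8362)
p(-3) + W = (-⅘ + (⅕)*(-3)) + 793/116 = (-⅘ - ⅗) + 793/116 = -7/5 + 793/116 = 3153/580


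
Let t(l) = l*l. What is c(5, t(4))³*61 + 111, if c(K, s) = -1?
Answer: 50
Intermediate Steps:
t(l) = l²
c(5, t(4))³*61 + 111 = (-1)³*61 + 111 = -1*61 + 111 = -61 + 111 = 50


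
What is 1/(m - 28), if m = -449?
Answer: -1/477 ≈ -0.0020964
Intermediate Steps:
1/(m - 28) = 1/(-449 - 28) = 1/(-477) = -1/477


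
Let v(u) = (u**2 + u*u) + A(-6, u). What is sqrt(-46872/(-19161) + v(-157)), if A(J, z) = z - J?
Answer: sqrt(222776795059)/2129 ≈ 221.70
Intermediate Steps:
v(u) = 6 + u + 2*u**2 (v(u) = (u**2 + u*u) + (u - 1*(-6)) = (u**2 + u**2) + (u + 6) = 2*u**2 + (6 + u) = 6 + u + 2*u**2)
sqrt(-46872/(-19161) + v(-157)) = sqrt(-46872/(-19161) + (6 - 157 + 2*(-157)**2)) = sqrt(-46872*(-1/19161) + (6 - 157 + 2*24649)) = sqrt(5208/2129 + (6 - 157 + 49298)) = sqrt(5208/2129 + 49147) = sqrt(104639171/2129) = sqrt(222776795059)/2129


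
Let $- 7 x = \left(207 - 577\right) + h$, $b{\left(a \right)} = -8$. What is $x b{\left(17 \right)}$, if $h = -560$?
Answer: $- \frac{7440}{7} \approx -1062.9$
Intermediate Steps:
$x = \frac{930}{7}$ ($x = - \frac{\left(207 - 577\right) - 560}{7} = - \frac{-370 - 560}{7} = \left(- \frac{1}{7}\right) \left(-930\right) = \frac{930}{7} \approx 132.86$)
$x b{\left(17 \right)} = \frac{930}{7} \left(-8\right) = - \frac{7440}{7}$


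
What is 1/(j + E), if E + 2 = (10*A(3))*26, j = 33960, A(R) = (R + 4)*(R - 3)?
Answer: 1/33958 ≈ 2.9448e-5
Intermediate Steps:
A(R) = (-3 + R)*(4 + R) (A(R) = (4 + R)*(-3 + R) = (-3 + R)*(4 + R))
E = -2 (E = -2 + (10*(-12 + 3 + 3²))*26 = -2 + (10*(-12 + 3 + 9))*26 = -2 + (10*0)*26 = -2 + 0*26 = -2 + 0 = -2)
1/(j + E) = 1/(33960 - 2) = 1/33958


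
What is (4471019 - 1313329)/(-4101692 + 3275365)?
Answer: -3157690/826327 ≈ -3.8214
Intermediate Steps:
(4471019 - 1313329)/(-4101692 + 3275365) = 3157690/(-826327) = 3157690*(-1/826327) = -3157690/826327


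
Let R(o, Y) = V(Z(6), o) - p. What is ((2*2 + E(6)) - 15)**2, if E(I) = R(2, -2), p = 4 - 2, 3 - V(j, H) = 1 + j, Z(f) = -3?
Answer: 64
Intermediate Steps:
V(j, H) = 2 - j (V(j, H) = 3 - (1 + j) = 3 + (-1 - j) = 2 - j)
p = 2
R(o, Y) = 3 (R(o, Y) = (2 - 1*(-3)) - 1*2 = (2 + 3) - 2 = 5 - 2 = 3)
E(I) = 3
((2*2 + E(6)) - 15)**2 = ((2*2 + 3) - 15)**2 = ((4 + 3) - 15)**2 = (7 - 15)**2 = (-8)**2 = 64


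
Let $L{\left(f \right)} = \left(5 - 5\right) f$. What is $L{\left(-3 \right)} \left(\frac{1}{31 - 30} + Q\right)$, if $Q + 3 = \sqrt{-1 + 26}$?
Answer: $0$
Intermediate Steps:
$Q = 2$ ($Q = -3 + \sqrt{-1 + 26} = -3 + \sqrt{25} = -3 + 5 = 2$)
$L{\left(f \right)} = 0$ ($L{\left(f \right)} = \left(5 - 5\right) f = 0 f = 0$)
$L{\left(-3 \right)} \left(\frac{1}{31 - 30} + Q\right) = 0 \left(\frac{1}{31 - 30} + 2\right) = 0 \left(1^{-1} + 2\right) = 0 \left(1 + 2\right) = 0 \cdot 3 = 0$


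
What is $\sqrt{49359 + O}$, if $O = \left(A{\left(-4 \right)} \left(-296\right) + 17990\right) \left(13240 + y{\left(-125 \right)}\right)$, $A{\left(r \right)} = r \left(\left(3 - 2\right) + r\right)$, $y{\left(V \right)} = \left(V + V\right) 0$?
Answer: $\sqrt{191208479} \approx 13828.0$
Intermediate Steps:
$y{\left(V \right)} = 0$ ($y{\left(V \right)} = 2 V 0 = 0$)
$A{\left(r \right)} = r \left(1 + r\right)$ ($A{\left(r \right)} = r \left(\left(3 - 2\right) + r\right) = r \left(1 + r\right)$)
$O = 191159120$ ($O = \left(- 4 \left(1 - 4\right) \left(-296\right) + 17990\right) \left(13240 + 0\right) = \left(\left(-4\right) \left(-3\right) \left(-296\right) + 17990\right) 13240 = \left(12 \left(-296\right) + 17990\right) 13240 = \left(-3552 + 17990\right) 13240 = 14438 \cdot 13240 = 191159120$)
$\sqrt{49359 + O} = \sqrt{49359 + 191159120} = \sqrt{191208479}$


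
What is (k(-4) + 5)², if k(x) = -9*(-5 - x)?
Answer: 196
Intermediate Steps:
k(x) = 45 + 9*x
(k(-4) + 5)² = ((45 + 9*(-4)) + 5)² = ((45 - 36) + 5)² = (9 + 5)² = 14² = 196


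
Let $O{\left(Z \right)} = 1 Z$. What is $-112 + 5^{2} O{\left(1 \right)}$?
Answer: $-87$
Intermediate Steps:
$O{\left(Z \right)} = Z$
$-112 + 5^{2} O{\left(1 \right)} = -112 + 5^{2} \cdot 1 = -112 + 25 \cdot 1 = -112 + 25 = -87$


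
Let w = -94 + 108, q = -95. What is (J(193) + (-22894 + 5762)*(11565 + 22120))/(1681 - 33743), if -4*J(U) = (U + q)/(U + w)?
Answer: 238915847929/13273668 ≈ 17999.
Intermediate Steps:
w = 14
J(U) = -(-95 + U)/(4*(14 + U)) (J(U) = -(U - 95)/(4*(U + 14)) = -(-95 + U)/(4*(14 + U)))
(J(193) + (-22894 + 5762)*(11565 + 22120))/(1681 - 33743) = ((95 - 1*193)/(4*(14 + 193)) + (-22894 + 5762)*(11565 + 22120))/(1681 - 33743) = ((1/4)*(95 - 193)/207 - 17132*33685)/(-32062) = ((1/4)*(1/207)*(-98) - 577091420)*(-1/32062) = (-49/414 - 577091420)*(-1/32062) = -238915847929/414*(-1/32062) = 238915847929/13273668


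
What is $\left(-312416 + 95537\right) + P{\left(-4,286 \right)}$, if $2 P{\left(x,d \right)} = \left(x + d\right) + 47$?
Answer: $- \frac{433429}{2} \approx -2.1671 \cdot 10^{5}$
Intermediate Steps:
$P{\left(x,d \right)} = \frac{47}{2} + \frac{d}{2} + \frac{x}{2}$ ($P{\left(x,d \right)} = \frac{\left(x + d\right) + 47}{2} = \frac{\left(d + x\right) + 47}{2} = \frac{47 + d + x}{2} = \frac{47}{2} + \frac{d}{2} + \frac{x}{2}$)
$\left(-312416 + 95537\right) + P{\left(-4,286 \right)} = \left(-312416 + 95537\right) + \left(\frac{47}{2} + \frac{1}{2} \cdot 286 + \frac{1}{2} \left(-4\right)\right) = -216879 + \left(\frac{47}{2} + 143 - 2\right) = -216879 + \frac{329}{2} = - \frac{433429}{2}$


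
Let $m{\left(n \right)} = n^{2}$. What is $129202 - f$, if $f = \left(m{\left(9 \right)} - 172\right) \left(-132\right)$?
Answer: $117190$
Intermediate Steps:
$f = 12012$ ($f = \left(9^{2} - 172\right) \left(-132\right) = \left(81 - 172\right) \left(-132\right) = \left(-91\right) \left(-132\right) = 12012$)
$129202 - f = 129202 - 12012 = 117190$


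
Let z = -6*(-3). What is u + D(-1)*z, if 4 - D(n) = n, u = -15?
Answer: 75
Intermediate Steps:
D(n) = 4 - n
z = 18
u + D(-1)*z = -15 + (4 - 1*(-1))*18 = -15 + (4 + 1)*18 = -15 + 5*18 = -15 + 90 = 75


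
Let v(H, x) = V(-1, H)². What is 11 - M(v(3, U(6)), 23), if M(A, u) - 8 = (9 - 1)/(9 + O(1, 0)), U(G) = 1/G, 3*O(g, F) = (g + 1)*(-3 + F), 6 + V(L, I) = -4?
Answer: 13/7 ≈ 1.8571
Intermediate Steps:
V(L, I) = -10 (V(L, I) = -6 - 4 = -10)
O(g, F) = (1 + g)*(-3 + F)/3 (O(g, F) = ((g + 1)*(-3 + F))/3 = ((1 + g)*(-3 + F))/3 = (1 + g)*(-3 + F)/3)
U(G) = 1/G
v(H, x) = 100 (v(H, x) = (-10)² = 100)
M(A, u) = 64/7 (M(A, u) = 8 + (9 - 1)/(9 + (-1 - 1*1 + (⅓)*0 + (⅓)*0*1)) = 8 + 8/(9 + (-1 - 1 + 0 + 0)) = 8 + 8/(9 - 2) = 8 + 8/7 = 64/7)
11 - M(v(3, U(6)), 23) = 11 - 1*64/7 = 11 - 64/7 = 13/7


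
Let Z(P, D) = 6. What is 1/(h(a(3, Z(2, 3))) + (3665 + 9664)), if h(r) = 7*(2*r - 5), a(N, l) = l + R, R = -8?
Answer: 1/13266 ≈ 7.5381e-5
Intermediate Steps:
a(N, l) = -8 + l (a(N, l) = l - 8 = -8 + l)
h(r) = -35 + 14*r (h(r) = 7*(-5 + 2*r) = -35 + 14*r)
1/(h(a(3, Z(2, 3))) + (3665 + 9664)) = 1/((-35 + 14*(-8 + 6)) + (3665 + 9664)) = 1/((-35 + 14*(-2)) + 13329) = 1/((-35 - 28) + 13329) = 1/(-63 + 13329) = 1/13266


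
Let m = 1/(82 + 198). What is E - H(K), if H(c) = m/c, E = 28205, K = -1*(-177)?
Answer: 1397839799/49560 ≈ 28205.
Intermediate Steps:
m = 1/280 ≈ 0.0035714
K = 177
H(c) = 1/(280*c)
E - H(K) = 28205 - 1/(280*177) = 28205 - 1*1/49560 = 28205 - 1/49560 = 1397839799/49560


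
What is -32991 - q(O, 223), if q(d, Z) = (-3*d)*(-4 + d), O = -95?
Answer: -4776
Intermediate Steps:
q(d, Z) = -3*d*(-4 + d)
-32991 - q(O, 223) = -32991 - 3*(-95)*(4 - 1*(-95)) = -32991 - 3*(-95)*(4 + 95) = -32991 - 3*(-95)*99 = -32991 - 1*(-28215) = -32991 + 28215 = -4776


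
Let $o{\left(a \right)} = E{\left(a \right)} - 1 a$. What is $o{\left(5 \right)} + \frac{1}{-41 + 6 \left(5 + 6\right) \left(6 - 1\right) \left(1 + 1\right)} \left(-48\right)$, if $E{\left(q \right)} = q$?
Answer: $- \frac{48}{619} \approx -0.077544$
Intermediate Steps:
$o{\left(a \right)} = 0$ ($o{\left(a \right)} = a - 1 a = a - a = 0$)
$o{\left(5 \right)} + \frac{1}{-41 + 6 \left(5 + 6\right) \left(6 - 1\right) \left(1 + 1\right)} \left(-48\right) = 0 + \frac{1}{-41 + 6 \left(5 + 6\right) \left(6 - 1\right) \left(1 + 1\right)} \left(-48\right) = 0 + \frac{1}{-41 + 6 \cdot 11 \cdot 5 \cdot 2} \left(-48\right) = 0 + \frac{1}{-41 + 66 \cdot 10} \left(-48\right) = 0 + \frac{1}{-41 + 660} \left(-48\right) = 0 + \frac{1}{619} \left(-48\right) = 0 - \frac{48}{619} = - \frac{48}{619}$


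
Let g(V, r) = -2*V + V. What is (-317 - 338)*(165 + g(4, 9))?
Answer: -105455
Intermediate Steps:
g(V, r) = -V
(-317 - 338)*(165 + g(4, 9)) = (-317 - 338)*(165 - 1*4) = -655*(165 - 4) = -655*161 = -105455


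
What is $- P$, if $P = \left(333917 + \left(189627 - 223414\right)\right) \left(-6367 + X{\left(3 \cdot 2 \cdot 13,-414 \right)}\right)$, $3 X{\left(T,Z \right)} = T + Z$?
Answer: $1944542270$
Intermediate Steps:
$X{\left(T,Z \right)} = \frac{T}{3} + \frac{Z}{3}$ ($X{\left(T,Z \right)} = \frac{T + Z}{3} = \frac{T}{3} + \frac{Z}{3}$)
$P = -1944542270$ ($P = \left(333917 + \left(189627 - 223414\right)\right) \left(-6367 + \left(\frac{3 \cdot 2 \cdot 13}{3} + \frac{1}{3} \left(-414\right)\right)\right) = \left(333917 + \left(189627 - 223414\right)\right) \left(-6367 - \left(138 - \frac{6 \cdot 13}{3}\right)\right) = \left(333917 - 33787\right) \left(-6367 + \left(\frac{1}{3} \cdot 78 - 138\right)\right) = 300130 \left(-6367 + \left(26 - 138\right)\right) = 300130 \left(-6367 - 112\right) = 300130 \left(-6479\right) = -1944542270$)
$- P = \left(-1\right) \left(-1944542270\right) = 1944542270$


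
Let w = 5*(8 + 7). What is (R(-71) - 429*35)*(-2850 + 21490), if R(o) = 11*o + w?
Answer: -293039440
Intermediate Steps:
w = 75 (w = 5*15 = 75)
R(o) = 75 + 11*o (R(o) = 11*o + 75 = 75 + 11*o)
(R(-71) - 429*35)*(-2850 + 21490) = ((75 + 11*(-71)) - 429*35)*(-2850 + 21490) = ((75 - 781) - 15015)*18640 = (-706 - 15015)*18640 = -15721*18640 = -293039440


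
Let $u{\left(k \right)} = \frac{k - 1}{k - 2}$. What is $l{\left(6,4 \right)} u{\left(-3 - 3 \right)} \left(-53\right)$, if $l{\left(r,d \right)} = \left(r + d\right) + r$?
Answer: $-742$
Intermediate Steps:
$l{\left(r,d \right)} = d + 2 r$ ($l{\left(r,d \right)} = \left(d + r\right) + r = d + 2 r$)
$u{\left(k \right)} = \frac{-1 + k}{-2 + k}$
$l{\left(6,4 \right)} u{\left(-3 - 3 \right)} \left(-53\right) = \left(4 + 2 \cdot 6\right) \frac{-1 - 6}{-2 - 6} \left(-53\right) = \left(4 + 12\right) \frac{-1 - 6}{-2 - 6} \left(-53\right) = 16 \frac{1}{-8} \left(-7\right) \left(-53\right) = 16 \left(\left(- \frac{1}{8}\right) \left(-7\right)\right) \left(-53\right) = 16 \cdot \frac{7}{8} \left(-53\right) = 14 \left(-53\right) = -742$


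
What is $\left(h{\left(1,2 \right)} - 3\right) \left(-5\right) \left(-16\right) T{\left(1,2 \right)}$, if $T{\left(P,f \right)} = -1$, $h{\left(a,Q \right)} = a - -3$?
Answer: $-80$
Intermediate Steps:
$h{\left(a,Q \right)} = 3 + a$ ($h{\left(a,Q \right)} = a + 3 = 3 + a$)
$\left(h{\left(1,2 \right)} - 3\right) \left(-5\right) \left(-16\right) T{\left(1,2 \right)} = \left(\left(3 + 1\right) - 3\right) \left(-5\right) \left(-16\right) \left(-1\right) = \left(4 - 3\right) \left(-5\right) \left(-16\right) \left(-1\right) = 1 \left(-5\right) \left(-16\right) \left(-1\right) = \left(-5\right) \left(-16\right) \left(-1\right) = 80 \left(-1\right) = -80$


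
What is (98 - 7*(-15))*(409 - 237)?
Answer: 34916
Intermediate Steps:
(98 - 7*(-15))*(409 - 237) = (98 + 105)*172 = 203*172 = 34916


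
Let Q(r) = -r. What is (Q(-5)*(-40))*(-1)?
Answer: 200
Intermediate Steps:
(Q(-5)*(-40))*(-1) = (-1*(-5)*(-40))*(-1) = (5*(-40))*(-1) = -200*(-1) = 200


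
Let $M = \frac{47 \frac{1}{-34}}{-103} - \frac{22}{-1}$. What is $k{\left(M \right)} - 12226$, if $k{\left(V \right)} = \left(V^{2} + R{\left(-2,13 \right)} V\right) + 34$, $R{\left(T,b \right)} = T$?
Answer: $- \frac{144119659851}{12264004} \approx -11751.0$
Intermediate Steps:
$M = \frac{77091}{3502}$ ($M = 47 \left(- \frac{1}{34}\right) \left(- \frac{1}{103}\right) - -22 = \left(- \frac{47}{34}\right) \left(- \frac{1}{103}\right) + 22 = \frac{47}{3502} + 22 = \frac{77091}{3502} \approx 22.013$)
$k{\left(V \right)} = 34 + V^{2} - 2 V$ ($k{\left(V \right)} = \left(V^{2} - 2 V\right) + 34 = 34 + V^{2} - 2 V$)
$k{\left(M \right)} - 12226 = \left(34 + \left(\frac{77091}{3502}\right)^{2} - \frac{77091}{1751}\right) - 12226 = \left(34 + \frac{5943022281}{12264004} - \frac{77091}{1751}\right) - 12226 = \frac{5820053053}{12264004} - 12226 = - \frac{144119659851}{12264004}$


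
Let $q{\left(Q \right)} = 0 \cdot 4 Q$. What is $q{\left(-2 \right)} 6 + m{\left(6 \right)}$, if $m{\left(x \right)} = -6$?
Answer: $-6$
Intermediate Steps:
$q{\left(Q \right)} = 0$ ($q{\left(Q \right)} = 0 Q = 0$)
$q{\left(-2 \right)} 6 + m{\left(6 \right)} = 0 \cdot 6 - 6 = 0 - 6 = -6$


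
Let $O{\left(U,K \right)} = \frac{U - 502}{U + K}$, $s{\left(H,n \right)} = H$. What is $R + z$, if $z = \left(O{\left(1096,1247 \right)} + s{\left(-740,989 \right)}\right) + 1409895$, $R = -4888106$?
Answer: $- \frac{247005503}{71} \approx -3.479 \cdot 10^{6}$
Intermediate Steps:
$O{\left(U,K \right)} = \frac{-502 + U}{K + U}$
$z = \frac{100050023}{71}$ ($z = \left(\frac{-502 + 1096}{1247 + 1096} - 740\right) + 1409895 = \left(\frac{1}{2343} \cdot 594 - 740\right) + 1409895 = \left(\frac{18}{71} - 740\right) + 1409895 = - \frac{52522}{71} + 1409895 = \frac{100050023}{71} \approx 1.4092 \cdot 10^{6}$)
$R + z = -4888106 + \frac{100050023}{71} = - \frac{247005503}{71}$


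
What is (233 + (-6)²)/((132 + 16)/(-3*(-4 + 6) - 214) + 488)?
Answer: 14795/26803 ≈ 0.55199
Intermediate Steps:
(233 + (-6)²)/((132 + 16)/(-3*(-4 + 6) - 214) + 488) = (233 + 36)/(148/(-3*2 - 214) + 488) = 269/(148/(-6 - 214) + 488) = 269/(148/(-220) + 488) = 269/(148*(-1/220) + 488) = 269/(-37/55 + 488) = 269/(26803/55) = 269*(55/26803) = 14795/26803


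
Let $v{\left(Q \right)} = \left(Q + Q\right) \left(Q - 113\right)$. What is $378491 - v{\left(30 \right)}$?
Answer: $383471$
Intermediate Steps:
$v{\left(Q \right)} = 2 Q \left(-113 + Q\right)$
$378491 - v{\left(30 \right)} = 378491 - 2 \cdot 30 \left(-113 + 30\right) = 378491 - 2 \cdot 30 \left(-83\right) = 378491 - -4980 = 378491 + 4980 = 383471$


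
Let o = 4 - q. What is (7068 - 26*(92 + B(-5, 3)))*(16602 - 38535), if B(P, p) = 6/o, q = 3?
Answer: -99137160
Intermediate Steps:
o = 1 (o = 4 - 1*3 = 4 - 3 = 1)
B(P, p) = 6 (B(P, p) = 6/1 = 6*1 = 6)
(7068 - 26*(92 + B(-5, 3)))*(16602 - 38535) = (7068 - 26*(92 + 6))*(16602 - 38535) = (7068 - 26*98)*(-21933) = (7068 - 2548)*(-21933) = 4520*(-21933) = -99137160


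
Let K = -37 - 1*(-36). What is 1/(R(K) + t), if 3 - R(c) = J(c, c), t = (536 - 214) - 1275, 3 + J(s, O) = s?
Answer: -1/946 ≈ -0.0010571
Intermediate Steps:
J(s, O) = -3 + s
t = -953 (t = 322 - 1275 = -953)
K = -1 (K = -37 + 36 = -1)
R(c) = 6 - c (R(c) = 3 - (-3 + c) = 3 + (3 - c) = 6 - c)
1/(R(K) + t) = 1/((6 - 1*(-1)) - 953) = 1/((6 + 1) - 953) = 1/(7 - 953) = 1/(-946) = -1/946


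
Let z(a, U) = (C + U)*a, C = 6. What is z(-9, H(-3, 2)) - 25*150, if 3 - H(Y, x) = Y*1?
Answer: -3858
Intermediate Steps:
H(Y, x) = 3 - Y
z(a, U) = a*(6 + U) (z(a, U) = (6 + U)*a = a*(6 + U))
z(-9, H(-3, 2)) - 25*150 = -9*(6 + (3 - 1*(-3))) - 25*150 = -9*(6 + (3 + 3)) - 3750 = -9*(6 + 6) - 3750 = -9*12 - 3750 = -108 - 3750 = -3858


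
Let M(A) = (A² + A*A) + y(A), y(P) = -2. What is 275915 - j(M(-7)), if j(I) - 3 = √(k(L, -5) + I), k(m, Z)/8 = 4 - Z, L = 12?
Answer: 275912 - 2*√42 ≈ 2.7590e+5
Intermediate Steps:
k(m, Z) = 32 - 8*Z (k(m, Z) = 8*(4 - Z) = 32 - 8*Z)
M(A) = -2 + 2*A² (M(A) = (A² + A*A) - 2 = (A² + A²) - 2 = 2*A² - 2 = -2 + 2*A²)
j(I) = 3 + √(72 + I) (j(I) = 3 + √((32 - 8*(-5)) + I) = 3 + √((32 + 40) + I) = 3 + √(72 + I))
275915 - j(M(-7)) = 275915 - (3 + √(72 + (-2 + 2*(-7)²))) = 275915 - (3 + √(72 + (-2 + 2*49))) = 275915 - (3 + √(72 + (-2 + 98))) = 275915 - (3 + √(72 + 96)) = 275915 - (3 + √168) = 275915 - (3 + 2*√42) = 275915 + (-3 - 2*√42) = 275912 - 2*√42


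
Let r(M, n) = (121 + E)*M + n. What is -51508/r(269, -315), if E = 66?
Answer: -12877/12497 ≈ -1.0304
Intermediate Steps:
r(M, n) = n + 187*M (r(M, n) = (121 + 66)*M + n = 187*M + n = n + 187*M)
-51508/r(269, -315) = -51508/(-315 + 187*269) = -51508/(-315 + 50303) = -51508/49988 = -51508*1/49988 = -12877/12497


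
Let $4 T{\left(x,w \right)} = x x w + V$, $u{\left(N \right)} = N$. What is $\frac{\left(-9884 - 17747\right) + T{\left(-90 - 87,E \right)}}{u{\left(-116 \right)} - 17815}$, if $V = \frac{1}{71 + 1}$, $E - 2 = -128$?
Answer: $\frac{292174415}{5164128} \approx 56.578$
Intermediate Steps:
$E = -126$ ($E = 2 - 128 = -126$)
$V = \frac{1}{72} \approx 0.013889$
$T{\left(x,w \right)} = \frac{1}{288} + \frac{w x^{2}}{4}$ ($T{\left(x,w \right)} = \frac{x x w + \frac{1}{72}}{4} = \frac{x^{2} w + \frac{1}{72}}{4} = \frac{w x^{2} + \frac{1}{72}}{4} = \frac{\frac{1}{72} + w x^{2}}{4} = \frac{1}{288} + \frac{w x^{2}}{4}$)
$\frac{\left(-9884 - 17747\right) + T{\left(-90 - 87,E \right)}}{u{\left(-116 \right)} - 17815} = \frac{\left(-9884 - 17747\right) + \left(\frac{1}{288} + \frac{1}{4} \left(-126\right) \left(-90 - 87\right)^{2}\right)}{-116 - 17815} = \frac{\left(-9884 - 17747\right) + \left(\frac{1}{288} + \frac{1}{4} \left(-126\right) \left(-90 - 87\right)^{2}\right)}{-17931} = \left(-27631 + \left(\frac{1}{288} + \frac{1}{4} \left(-126\right) \left(-177\right)^{2}\right)\right) \left(- \frac{1}{17931}\right) = \left(-27631 + \left(\frac{1}{288} + \frac{1}{4} \left(-126\right) 31329\right)\right) \left(- \frac{1}{17931}\right) = \left(-27631 + \left(\frac{1}{288} - \frac{1973727}{2}\right)\right) \left(- \frac{1}{17931}\right) = \left(-27631 - \frac{284216687}{288}\right) \left(- \frac{1}{17931}\right) = \left(- \frac{292174415}{288}\right) \left(- \frac{1}{17931}\right) = \frac{292174415}{5164128}$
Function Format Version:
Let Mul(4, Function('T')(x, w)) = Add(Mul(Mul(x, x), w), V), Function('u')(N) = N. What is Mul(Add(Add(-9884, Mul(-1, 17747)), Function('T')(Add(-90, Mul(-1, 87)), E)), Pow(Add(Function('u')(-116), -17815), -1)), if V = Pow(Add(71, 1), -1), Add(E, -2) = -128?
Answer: Rational(292174415, 5164128) ≈ 56.578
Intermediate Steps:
E = -126 (E = Add(2, -128) = -126)
V = Rational(1, 72) (V = Pow(72, -1) = Rational(1, 72) ≈ 0.013889)
Function('T')(x, w) = Add(Rational(1, 288), Mul(Rational(1, 4), w, Pow(x, 2))) (Function('T')(x, w) = Mul(Rational(1, 4), Add(Mul(Mul(x, x), w), Rational(1, 72))) = Mul(Rational(1, 4), Add(Mul(Pow(x, 2), w), Rational(1, 72))) = Mul(Rational(1, 4), Add(Mul(w, Pow(x, 2)), Rational(1, 72))) = Mul(Rational(1, 4), Add(Rational(1, 72), Mul(w, Pow(x, 2)))) = Add(Rational(1, 288), Mul(Rational(1, 4), w, Pow(x, 2))))
Mul(Add(Add(-9884, Mul(-1, 17747)), Function('T')(Add(-90, Mul(-1, 87)), E)), Pow(Add(Function('u')(-116), -17815), -1)) = Mul(Add(Add(-9884, Mul(-1, 17747)), Add(Rational(1, 288), Mul(Rational(1, 4), -126, Pow(Add(-90, Mul(-1, 87)), 2)))), Pow(Add(-116, -17815), -1)) = Mul(Add(Add(-9884, -17747), Add(Rational(1, 288), Mul(Rational(1, 4), -126, Pow(Add(-90, -87), 2)))), Pow(-17931, -1)) = Mul(Add(-27631, Add(Rational(1, 288), Mul(Rational(1, 4), -126, Pow(-177, 2)))), Rational(-1, 17931)) = Mul(Add(-27631, Add(Rational(1, 288), Mul(Rational(1, 4), -126, 31329))), Rational(-1, 17931)) = Mul(Add(-27631, Add(Rational(1, 288), Rational(-1973727, 2))), Rational(-1, 17931)) = Mul(Add(-27631, Rational(-284216687, 288)), Rational(-1, 17931)) = Mul(Rational(-292174415, 288), Rational(-1, 17931)) = Rational(292174415, 5164128)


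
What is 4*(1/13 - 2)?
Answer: -100/13 ≈ -7.6923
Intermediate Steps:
4*(1/13 - 2) = 4*(-25/13) = -100/13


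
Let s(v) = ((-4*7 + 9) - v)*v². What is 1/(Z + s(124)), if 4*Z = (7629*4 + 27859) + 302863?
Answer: -2/4216917 ≈ -4.7428e-7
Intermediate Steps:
Z = 180619/2 (Z = ((7629*4 + 27859) + 302863)/4 = ((30516 + 27859) + 302863)/4 = (58375 + 302863)/4 = (¼)*361238 = 180619/2 ≈ 90310.)
s(v) = v²*(-19 - v) (s(v) = ((-28 + 9) - v)*v² = (-19 - v)*v² = v²*(-19 - v))
1/(Z + s(124)) = 1/(180619/2 + 124²*(-19 - 1*124)) = 1/(180619/2 + 15376*(-19 - 124)) = 1/(180619/2 + 15376*(-143)) = 1/(180619/2 - 2198768) = 1/(-4216917/2) = -2/4216917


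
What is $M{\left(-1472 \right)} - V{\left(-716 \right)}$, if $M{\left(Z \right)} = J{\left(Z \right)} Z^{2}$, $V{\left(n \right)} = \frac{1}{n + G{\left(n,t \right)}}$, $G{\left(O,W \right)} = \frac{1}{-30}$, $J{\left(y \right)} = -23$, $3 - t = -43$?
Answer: $- \frac{1070527803362}{21481} \approx -4.9836 \cdot 10^{7}$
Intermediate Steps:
$t = 46$ ($t = 3 - -43 = 3 + 43 = 46$)
$G{\left(O,W \right)} = - \frac{1}{30}$
$V{\left(n \right)} = \frac{1}{- \frac{1}{30} + n}$ ($V{\left(n \right)} = \frac{1}{n - \frac{1}{30}} = \frac{1}{- \frac{1}{30} + n}$)
$M{\left(Z \right)} = - 23 Z^{2}$
$M{\left(-1472 \right)} - V{\left(-716 \right)} = - 23 \left(-1472\right)^{2} - \frac{30}{-1 + 30 \left(-716\right)} = \left(-23\right) 2166784 - \frac{30}{-1 - 21480} = -49836032 - \frac{30}{-21481} = -49836032 - 30 \left(- \frac{1}{21481}\right) = -49836032 - - \frac{30}{21481} = -49836032 + \frac{30}{21481} = - \frac{1070527803362}{21481}$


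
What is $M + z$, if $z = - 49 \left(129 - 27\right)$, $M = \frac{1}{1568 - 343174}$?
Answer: $- \frac{1707346789}{341606} \approx -4998.0$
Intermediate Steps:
$M = - \frac{1}{341606}$ ($M = \frac{1}{-341606} = - \frac{1}{341606} \approx -2.9274 \cdot 10^{-6}$)
$z = -4998$ ($z = \left(-49\right) 102 = -4998$)
$M + z = - \frac{1}{341606} - 4998 = - \frac{1707346789}{341606}$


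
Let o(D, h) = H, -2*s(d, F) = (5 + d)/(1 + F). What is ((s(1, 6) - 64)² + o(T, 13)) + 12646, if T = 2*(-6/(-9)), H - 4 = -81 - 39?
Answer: 817371/49 ≈ 16681.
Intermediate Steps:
s(d, F) = -(5 + d)/(2*(1 + F))
H = -116 (H = 4 + (-81 - 39) = 4 - 120 = -116)
T = 4/3 (T = 2*(-6*(-⅑)) = 2*(⅔) = 4/3 ≈ 1.3333)
o(D, h) = -116
((s(1, 6) - 64)² + o(T, 13)) + 12646 = (((-5 - 1*1)/(2*(1 + 6)) - 64)² - 116) + 12646 = (((½)*(-5 - 1)/7 - 64)² - 116) + 12646 = (((½)*(⅐)*(-6) - 64)² - 116) + 12646 = ((-3/7 - 64)² - 116) + 12646 = ((-451/7)² - 116) + 12646 = (203401/49 - 116) + 12646 = 197717/49 + 12646 = 817371/49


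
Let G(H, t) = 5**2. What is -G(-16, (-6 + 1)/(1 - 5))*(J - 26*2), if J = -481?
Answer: 13325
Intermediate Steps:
G(H, t) = 25
-G(-16, (-6 + 1)/(1 - 5))*(J - 26*2) = -25*(-481 - 26*2) = -25*(-481 - 52) = -25*(-533) = -1*(-13325) = 13325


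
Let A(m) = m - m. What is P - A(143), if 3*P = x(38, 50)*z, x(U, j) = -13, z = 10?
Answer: -130/3 ≈ -43.333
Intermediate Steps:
A(m) = 0
P = -130/3 (P = (-13*10)/3 = (1/3)*(-130) = -130/3 ≈ -43.333)
P - A(143) = -130/3 - 1*0 = -130/3 + 0 = -130/3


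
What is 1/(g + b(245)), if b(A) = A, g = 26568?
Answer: 1/26813 ≈ 3.7295e-5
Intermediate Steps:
1/(g + b(245)) = 1/(26568 + 245) = 1/26813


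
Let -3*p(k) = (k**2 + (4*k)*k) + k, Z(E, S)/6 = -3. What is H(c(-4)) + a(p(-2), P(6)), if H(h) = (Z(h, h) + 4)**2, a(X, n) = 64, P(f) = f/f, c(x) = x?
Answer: 260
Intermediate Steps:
Z(E, S) = -18 (Z(E, S) = 6*(-3) = -18)
P(f) = 1
p(k) = -5*k**2/3 - k/3 (p(k) = -((k**2 + (4*k)*k) + k)/3 = -((k**2 + 4*k**2) + k)/3 = -(5*k**2 + k)/3 = -(k + 5*k**2)/3 = -5*k**2/3 - k/3)
H(h) = 196 (H(h) = (-18 + 4)**2 = (-14)**2 = 196)
H(c(-4)) + a(p(-2), P(6)) = 196 + 64 = 260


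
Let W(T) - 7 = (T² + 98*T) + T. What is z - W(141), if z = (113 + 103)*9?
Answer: -31903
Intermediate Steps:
W(T) = 7 + T² + 99*T (W(T) = 7 + ((T² + 98*T) + T) = 7 + (T² + 99*T) = 7 + T² + 99*T)
z = 1944 (z = 216*9 = 1944)
z - W(141) = 1944 - (7 + 141² + 99*141) = 1944 - (7 + 19881 + 13959) = 1944 - 1*33847 = 1944 - 33847 = -31903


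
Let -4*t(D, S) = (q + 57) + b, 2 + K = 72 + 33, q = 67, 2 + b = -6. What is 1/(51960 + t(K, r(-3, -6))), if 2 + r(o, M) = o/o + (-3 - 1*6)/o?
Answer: 1/51931 ≈ 1.9256e-5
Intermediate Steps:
b = -8 (b = -2 - 6 = -8)
K = 103 (K = -2 + (72 + 33) = -2 + 105 = 103)
r(o, M) = -1 - 9/o (r(o, M) = -2 + (o/o + (-3 - 1*6)/o) = -2 + (1 + (-3 - 6)/o) = -2 + (1 - 9/o) = -1 - 9/o)
t(D, S) = -29 (t(D, S) = -((67 + 57) - 8)/4 = -(124 - 8)/4 = -¼*116 = -29)
1/(51960 + t(K, r(-3, -6))) = 1/(51960 - 29) = 1/51931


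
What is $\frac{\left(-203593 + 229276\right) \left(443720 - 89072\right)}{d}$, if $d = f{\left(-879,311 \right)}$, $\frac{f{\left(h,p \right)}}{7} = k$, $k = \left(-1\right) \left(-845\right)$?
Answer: $\frac{1301203512}{845} \approx 1.5399 \cdot 10^{6}$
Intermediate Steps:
$k = 845$
$f{\left(h,p \right)} = 5915$ ($f{\left(h,p \right)} = 7 \cdot 845 = 5915$)
$d = 5915$
$\frac{\left(-203593 + 229276\right) \left(443720 - 89072\right)}{d} = \frac{\left(-203593 + 229276\right) \left(443720 - 89072\right)}{5915} = 25683 \cdot 354648 \cdot \frac{1}{5915} = 9108424584 \cdot \frac{1}{5915} = \frac{1301203512}{845}$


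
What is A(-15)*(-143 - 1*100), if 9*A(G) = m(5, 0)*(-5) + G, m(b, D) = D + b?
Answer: 1080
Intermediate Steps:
A(G) = -25/9 + G/9 (A(G) = ((0 + 5)*(-5) + G)/9 = (5*(-5) + G)/9 = (-25 + G)/9 = -25/9 + G/9)
A(-15)*(-143 - 1*100) = (-25/9 + (⅑)*(-15))*(-143 - 1*100) = (-25/9 - 5/3)*(-143 - 100) = -40/9*(-243) = 1080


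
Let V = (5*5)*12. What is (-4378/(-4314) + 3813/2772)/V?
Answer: 1588061/199306800 ≈ 0.0079679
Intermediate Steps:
V = 300 (V = 25*12 = 300)
(-4378/(-4314) + 3813/2772)/V = (-4378/(-4314) + 3813/2772)/300 = (-4378*(-1/4314) + 3813*(1/2772))*(1/300) = (2189/2157 + 1271/924)*(1/300) = (1588061/664356)*(1/300) = 1588061/199306800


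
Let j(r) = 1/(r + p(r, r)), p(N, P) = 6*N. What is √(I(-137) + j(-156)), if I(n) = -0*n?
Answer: I*√273/546 ≈ 0.030261*I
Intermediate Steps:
I(n) = 0 (I(n) = -12*0 = 0)
j(r) = 1/(7*r) (j(r) = 1/(r + 6*r) = 1/(7*r))
√(I(-137) + j(-156)) = √(0 + (⅐)/(-156)) = √(0 + (⅐)*(-1/156)) = √(0 - 1/1092) = √(-1/1092) = I*√273/546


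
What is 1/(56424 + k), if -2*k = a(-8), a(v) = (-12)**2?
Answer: 1/56352 ≈ 1.7746e-5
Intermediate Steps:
a(v) = 144
k = -72 (k = -1/2*144 = -72)
1/(56424 + k) = 1/(56424 - 72) = 1/56352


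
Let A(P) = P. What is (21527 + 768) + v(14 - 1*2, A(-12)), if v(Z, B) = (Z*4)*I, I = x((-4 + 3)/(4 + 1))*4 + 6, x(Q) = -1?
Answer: 22391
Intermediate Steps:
I = 2 (I = -1*4 + 6 = -4 + 6 = 2)
v(Z, B) = 8*Z (v(Z, B) = (Z*4)*2 = (4*Z)*2 = 8*Z)
(21527 + 768) + v(14 - 1*2, A(-12)) = (21527 + 768) + 8*(14 - 1*2) = 22295 + 8*(14 - 2) = 22295 + 8*12 = 22295 + 96 = 22391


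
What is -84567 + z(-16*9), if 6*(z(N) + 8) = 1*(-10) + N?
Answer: -253802/3 ≈ -84601.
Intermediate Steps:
z(N) = -29/3 + N/6 (z(N) = -8 + (1*(-10) + N)/6 = -8 + (-10 + N)/6 = -8 + (-5/3 + N/6) = -29/3 + N/6)
-84567 + z(-16*9) = -84567 + (-29/3 + (-16*9)/6) = -84567 + (-29/3 + (1/6)*(-144)) = -84567 + (-29/3 - 24) = -84567 - 101/3 = -253802/3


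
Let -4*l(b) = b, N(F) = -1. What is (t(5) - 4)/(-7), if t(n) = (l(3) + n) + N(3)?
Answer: 3/28 ≈ 0.10714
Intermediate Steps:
l(b) = -b/4
t(n) = -7/4 + n (t(n) = (-¼*3 + n) - 1 = (-¾ + n) - 1 = -7/4 + n)
(t(5) - 4)/(-7) = ((-7/4 + 5) - 4)/(-7) = (13/4 - 4)*(-⅐) = -¾*(-⅐) = 3/28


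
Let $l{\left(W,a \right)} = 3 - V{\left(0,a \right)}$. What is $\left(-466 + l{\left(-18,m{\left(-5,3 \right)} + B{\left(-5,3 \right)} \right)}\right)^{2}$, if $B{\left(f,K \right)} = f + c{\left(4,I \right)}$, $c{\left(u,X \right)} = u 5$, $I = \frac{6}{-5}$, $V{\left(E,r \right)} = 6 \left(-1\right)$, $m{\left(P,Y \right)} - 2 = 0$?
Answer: $208849$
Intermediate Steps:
$m{\left(P,Y \right)} = 2$ ($m{\left(P,Y \right)} = 2 + 0 = 2$)
$V{\left(E,r \right)} = -6$
$I = - \frac{6}{5}$ ($I = 6 \left(- \frac{1}{5}\right) = - \frac{6}{5} \approx -1.2$)
$c{\left(u,X \right)} = 5 u$
$B{\left(f,K \right)} = 20 + f$ ($B{\left(f,K \right)} = f + 5 \cdot 4 = f + 20 = 20 + f$)
$l{\left(W,a \right)} = 9$ ($l{\left(W,a \right)} = 3 - -6 = 3 + 6 = 9$)
$\left(-466 + l{\left(-18,m{\left(-5,3 \right)} + B{\left(-5,3 \right)} \right)}\right)^{2} = \left(-466 + 9\right)^{2} = \left(-457\right)^{2} = 208849$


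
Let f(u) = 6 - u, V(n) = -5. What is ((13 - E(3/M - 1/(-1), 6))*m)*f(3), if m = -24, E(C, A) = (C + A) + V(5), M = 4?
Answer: -738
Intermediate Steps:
E(C, A) = -5 + A + C (E(C, A) = (C + A) - 5 = (A + C) - 5 = -5 + A + C)
((13 - E(3/M - 1/(-1), 6))*m)*f(3) = ((13 - (-5 + 6 + (3/4 - 1/(-1))))*(-24))*(6 - 1*3) = ((13 - (-5 + 6 + (3*(1/4) - 1*(-1))))*(-24))*(6 - 3) = ((13 - (-5 + 6 + (3/4 + 1)))*(-24))*3 = ((13 - (-5 + 6 + 7/4))*(-24))*3 = ((13 - 1*11/4)*(-24))*3 = ((13 - 11/4)*(-24))*3 = ((41/4)*(-24))*3 = -246*3 = -738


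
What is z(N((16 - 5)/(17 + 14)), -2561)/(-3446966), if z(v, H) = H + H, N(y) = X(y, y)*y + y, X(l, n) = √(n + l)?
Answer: 2561/1723483 ≈ 0.0014859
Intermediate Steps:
X(l, n) = √(l + n)
N(y) = y + √2*y^(3/2) (N(y) = √(y + y)*y + y = √(2*y)*y + y = (√2*√y)*y + y = √2*y^(3/2) + y = y + √2*y^(3/2))
z(v, H) = 2*H
z(N((16 - 5)/(17 + 14)), -2561)/(-3446966) = (2*(-2561))/(-3446966) = -5122*(-1/3446966) = 2561/1723483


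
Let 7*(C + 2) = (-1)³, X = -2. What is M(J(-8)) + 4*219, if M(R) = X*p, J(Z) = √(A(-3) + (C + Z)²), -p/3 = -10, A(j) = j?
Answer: 816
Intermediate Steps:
C = -15/7 (C = -2 + (⅐)*(-1)³ = -2 + (⅐)*(-1) = -2 - ⅐ = -15/7 ≈ -2.1429)
p = 30 (p = -3*(-10) = 30)
J(Z) = √(-3 + (-15/7 + Z)²)
M(R) = -60 (M(R) = -2*30 = -60)
M(J(-8)) + 4*219 = -60 + 4*219 = -60 + 876 = 816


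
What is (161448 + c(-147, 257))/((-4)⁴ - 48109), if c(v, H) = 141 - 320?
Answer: -161269/47853 ≈ -3.3701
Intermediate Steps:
c(v, H) = -179
(161448 + c(-147, 257))/((-4)⁴ - 48109) = (161448 - 179)/((-4)⁴ - 48109) = 161269/(256 - 48109) = 161269/(-47853) = 161269*(-1/47853) = -161269/47853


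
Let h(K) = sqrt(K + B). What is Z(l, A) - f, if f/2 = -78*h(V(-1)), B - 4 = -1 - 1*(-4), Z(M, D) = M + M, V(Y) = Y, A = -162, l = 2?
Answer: 4 + 156*sqrt(6) ≈ 386.12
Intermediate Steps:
Z(M, D) = 2*M
B = 7 (B = 4 + (-1 - 1*(-4)) = 4 + (-1 + 4) = 4 + 3 = 7)
h(K) = sqrt(7 + K) (h(K) = sqrt(K + 7) = sqrt(7 + K))
f = -156*sqrt(6) (f = 2*(-78*sqrt(7 - 1)) = 2*(-78*sqrt(6)) = -156*sqrt(6) ≈ -382.12)
Z(l, A) - f = 2*2 - (-156)*sqrt(6) = 4 + 156*sqrt(6)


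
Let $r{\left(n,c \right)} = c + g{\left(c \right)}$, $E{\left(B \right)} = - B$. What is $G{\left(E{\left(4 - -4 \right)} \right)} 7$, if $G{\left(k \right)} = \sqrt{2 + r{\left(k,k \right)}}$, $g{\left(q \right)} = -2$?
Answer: $14 i \sqrt{2} \approx 19.799 i$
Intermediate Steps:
$r{\left(n,c \right)} = -2 + c$ ($r{\left(n,c \right)} = c - 2 = -2 + c$)
$G{\left(k \right)} = \sqrt{k}$ ($G{\left(k \right)} = \sqrt{2 + \left(-2 + k\right)} = \sqrt{k}$)
$G{\left(E{\left(4 - -4 \right)} \right)} 7 = \sqrt{- (4 - -4)} 7 = \sqrt{- (4 + 4)} 7 = \sqrt{\left(-1\right) 8} \cdot 7 = \sqrt{-8} \cdot 7 = 2 i \sqrt{2} \cdot 7 = 14 i \sqrt{2}$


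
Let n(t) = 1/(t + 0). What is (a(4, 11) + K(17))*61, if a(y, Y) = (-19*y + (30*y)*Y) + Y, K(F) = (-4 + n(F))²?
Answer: 22398224/289 ≈ 77503.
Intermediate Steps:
n(t) = 1/t
K(F) = (-4 + 1/F)²
a(y, Y) = Y - 19*y + 30*Y*y (a(y, Y) = (-19*y + 30*Y*y) + Y = Y - 19*y + 30*Y*y)
(a(4, 11) + K(17))*61 = ((11 - 19*4 + 30*11*4) + (-1 + 4*17)²/17²)*61 = ((11 - 76 + 1320) + (-1 + 68)²/289)*61 = (1255 + (1/289)*67²)*61 = (1255 + (1/289)*4489)*61 = (1255 + 4489/289)*61 = (367184/289)*61 = 22398224/289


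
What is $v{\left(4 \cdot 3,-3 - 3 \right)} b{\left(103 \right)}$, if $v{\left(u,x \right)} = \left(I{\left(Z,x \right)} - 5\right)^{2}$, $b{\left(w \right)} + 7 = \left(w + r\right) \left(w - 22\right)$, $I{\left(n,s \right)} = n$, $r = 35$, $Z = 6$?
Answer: $11171$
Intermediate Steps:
$b{\left(w \right)} = -7 + \left(-22 + w\right) \left(35 + w\right)$ ($b{\left(w \right)} = -7 + \left(w + 35\right) \left(w - 22\right) = -7 + \left(35 + w\right) \left(-22 + w\right) = -7 + \left(-22 + w\right) \left(35 + w\right)$)
$v{\left(u,x \right)} = 1$ ($v{\left(u,x \right)} = \left(6 - 5\right)^{2} = 1^{2} = 1$)
$v{\left(4 \cdot 3,-3 - 3 \right)} b{\left(103 \right)} = 1 \left(-777 + 103^{2} + 13 \cdot 103\right) = 1 \left(-777 + 10609 + 1339\right) = 1 \cdot 11171 = 11171$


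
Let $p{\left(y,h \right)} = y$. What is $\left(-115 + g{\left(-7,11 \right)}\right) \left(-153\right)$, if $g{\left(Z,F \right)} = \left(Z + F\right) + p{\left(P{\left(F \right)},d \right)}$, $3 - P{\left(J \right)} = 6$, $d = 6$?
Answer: $17442$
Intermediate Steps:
$P{\left(J \right)} = -3$ ($P{\left(J \right)} = 3 - 6 = -3$)
$g{\left(Z,F \right)} = -3 + F + Z$ ($g{\left(Z,F \right)} = \left(Z + F\right) - 3 = \left(F + Z\right) - 3 = -3 + F + Z$)
$\left(-115 + g{\left(-7,11 \right)}\right) \left(-153\right) = \left(-115 - -1\right) \left(-153\right) = \left(-115 + 1\right) \left(-153\right) = \left(-114\right) \left(-153\right) = 17442$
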